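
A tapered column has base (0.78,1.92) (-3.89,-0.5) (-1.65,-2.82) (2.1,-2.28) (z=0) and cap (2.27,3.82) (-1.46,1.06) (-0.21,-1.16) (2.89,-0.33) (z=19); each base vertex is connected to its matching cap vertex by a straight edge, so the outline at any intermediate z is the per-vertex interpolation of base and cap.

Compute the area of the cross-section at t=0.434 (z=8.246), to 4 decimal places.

Area at t=0.434: 14.7588

Cross-section at t=0.434: each vertex is (1-t)·p0[i] + t·p1[i].
  v1: (1-0.434)·(0.78,1.92) + 0.434·(2.27,3.82) = (1.4267,2.7446)
  v2: (1-0.434)·(-3.89,-0.5) + 0.434·(-1.46,1.06) = (-2.8354,0.1770)
  v3: (1-0.434)·(-1.65,-2.82) + 0.434·(-0.21,-1.16) = (-1.0250,-2.0996)
  v4: (1-0.434)·(2.1,-2.28) + 0.434·(2.89,-0.33) = (2.4429,-1.4337)
Shoelace sum Σ(x_i·y_{i+1} − x_{i+1}·y_i):
  i=1: 1.4267·0.1770 − -2.8354·2.7446 = +8.0346 (running +8.0346)
  i=2: -2.8354·-2.0996 − -1.0250·0.1770 = +6.1345 (running +14.1691)
  i=3: -1.0250·-1.4337 − 2.4429·-2.0996 = +6.5985 (running +20.7676)
  i=4: 2.4429·2.7446 − 1.4267·-1.4337 = +8.7501 (running +29.5177)
Area = |Σ|/2 = |29.5177|/2 = 14.7588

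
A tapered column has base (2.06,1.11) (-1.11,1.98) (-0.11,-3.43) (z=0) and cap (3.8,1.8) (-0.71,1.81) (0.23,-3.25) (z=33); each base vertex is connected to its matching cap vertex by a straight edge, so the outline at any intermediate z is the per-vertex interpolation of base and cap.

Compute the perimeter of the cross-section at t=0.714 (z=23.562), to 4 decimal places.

Cross-section at t=0.714: each vertex is (1-t)·p0[i] + t·p1[i].
  v1: (1-0.714)·(2.06,1.11) + 0.714·(3.8,1.8) = (3.3024,1.6027)
  v2: (1-0.714)·(-1.11,1.98) + 0.714·(-0.71,1.81) = (-0.8244,1.8586)
  v3: (1-0.714)·(-0.11,-3.43) + 0.714·(0.23,-3.25) = (0.1328,-3.3015)
Perimeter = Σ |v_{i+1} − v_i|:
  edge 1→2: √(-4.1268² + 0.2560²) = 4.1347 (running 4.1347)
  edge 2→3: √(0.9572² + -5.1601²) = 5.2481 (running 9.3828)
  edge 3→1: √(3.1696² + 4.9041²) = 5.8393 (running 15.2221)
Perimeter = 15.2221

Perimeter at t=0.714: 15.2221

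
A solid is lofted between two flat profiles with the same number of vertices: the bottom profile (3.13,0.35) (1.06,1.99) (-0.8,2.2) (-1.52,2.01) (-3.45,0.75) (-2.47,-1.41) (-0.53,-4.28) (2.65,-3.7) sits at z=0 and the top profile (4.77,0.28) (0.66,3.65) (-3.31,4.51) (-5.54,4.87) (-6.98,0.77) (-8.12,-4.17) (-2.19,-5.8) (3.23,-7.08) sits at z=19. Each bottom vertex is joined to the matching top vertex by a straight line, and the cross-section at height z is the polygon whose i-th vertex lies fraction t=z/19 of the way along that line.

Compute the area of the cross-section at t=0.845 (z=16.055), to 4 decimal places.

Area at t=0.845: 91.7888

Cross-section at t=0.845: each vertex is (1-t)·p0[i] + t·p1[i].
  v1: (1-0.845)·(3.13,0.35) + 0.845·(4.77,0.28) = (4.5158,0.2908)
  v2: (1-0.845)·(1.06,1.99) + 0.845·(0.66,3.65) = (0.7220,3.3927)
  v3: (1-0.845)·(-0.8,2.2) + 0.845·(-3.31,4.51) = (-2.9209,4.1519)
  v4: (1-0.845)·(-1.52,2.01) + 0.845·(-5.54,4.87) = (-4.9169,4.4267)
  v5: (1-0.845)·(-3.45,0.75) + 0.845·(-6.98,0.77) = (-6.4329,0.7669)
  v6: (1-0.845)·(-2.47,-1.41) + 0.845·(-8.12,-4.17) = (-7.2442,-3.7422)
  v7: (1-0.845)·(-0.53,-4.28) + 0.845·(-2.19,-5.8) = (-1.9327,-5.5644)
  v8: (1-0.845)·(2.65,-3.7) + 0.845·(3.23,-7.08) = (3.1401,-6.5561)
Shoelace sum Σ(x_i·y_{i+1} − x_{i+1}·y_i):
  i=1: 4.5158·3.3927 − 0.7220·0.2908 = +15.1108 (running +15.1108)
  i=2: 0.7220·4.1519 − -2.9209·3.3927 = +12.9076 (running +28.0184)
  i=3: -2.9209·4.4267 − -4.9169·4.1519 = +7.4846 (running +35.5029)
  i=4: -4.9169·0.7669 − -6.4329·4.4267 = +24.7055 (running +60.2085)
  i=5: -6.4329·-3.7422 − -7.2442·0.7669 = +29.6286 (running +89.8371)
  i=6: -7.2442·-5.5644 − -1.9327·-3.7422 = +33.0774 (running +122.9144)
  i=7: -1.9327·-6.5561 − 3.1401·-5.5644 = +30.1437 (running +153.0582)
  i=8: 3.1401·0.2908 − 4.5158·-6.5561 = +30.5193 (running +183.5775)
Area = |Σ|/2 = |183.5775|/2 = 91.7888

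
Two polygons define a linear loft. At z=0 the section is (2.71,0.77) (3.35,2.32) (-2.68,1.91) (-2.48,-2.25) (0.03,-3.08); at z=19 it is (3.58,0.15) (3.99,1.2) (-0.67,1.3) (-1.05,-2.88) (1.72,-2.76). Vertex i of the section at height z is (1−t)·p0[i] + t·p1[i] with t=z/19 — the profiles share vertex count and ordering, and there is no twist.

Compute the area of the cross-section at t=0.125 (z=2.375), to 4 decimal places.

Area at t=0.125: 20.7618

Cross-section at t=0.125: each vertex is (1-t)·p0[i] + t·p1[i].
  v1: (1-0.125)·(2.71,0.77) + 0.125·(3.58,0.15) = (2.8187,0.6925)
  v2: (1-0.125)·(3.35,2.32) + 0.125·(3.99,1.2) = (3.4300,2.1800)
  v3: (1-0.125)·(-2.68,1.91) + 0.125·(-0.67,1.3) = (-2.4288,1.8337)
  v4: (1-0.125)·(-2.48,-2.25) + 0.125·(-1.05,-2.88) = (-2.3013,-2.3287)
  v5: (1-0.125)·(0.03,-3.08) + 0.125·(1.72,-2.76) = (0.2412,-3.0400)
Shoelace sum Σ(x_i·y_{i+1} − x_{i+1}·y_i):
  i=1: 2.8187·2.1800 − 3.4300·0.6925 = +3.7696 (running +3.7696)
  i=2: 3.4300·1.8337 − -2.4288·2.1800 = +11.5844 (running +15.3540)
  i=3: -2.4288·-2.3287 − -2.3013·1.8337 = +9.8759 (running +25.2299)
  i=4: -2.3013·-3.0400 − 0.2412·-2.3287 = +7.5576 (running +32.7875)
  i=5: 0.2412·0.6925 − 2.8187·-3.0400 = +8.7361 (running +41.5236)
Area = |Σ|/2 = |41.5236|/2 = 20.7618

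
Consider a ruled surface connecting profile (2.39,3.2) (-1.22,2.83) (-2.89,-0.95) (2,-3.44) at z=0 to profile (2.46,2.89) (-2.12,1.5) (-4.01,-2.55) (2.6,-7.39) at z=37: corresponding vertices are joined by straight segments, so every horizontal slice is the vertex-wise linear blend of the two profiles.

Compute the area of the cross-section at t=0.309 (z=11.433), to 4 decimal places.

Cross-section at t=0.309: each vertex is (1-t)·p0[i] + t·p1[i].
  v1: (1-0.309)·(2.39,3.2) + 0.309·(2.46,2.89) = (2.4116,3.1042)
  v2: (1-0.309)·(-1.22,2.83) + 0.309·(-2.12,1.5) = (-1.4981,2.4190)
  v3: (1-0.309)·(-2.89,-0.95) + 0.309·(-4.01,-2.55) = (-3.2361,-1.4444)
  v4: (1-0.309)·(2,-3.44) + 0.309·(2.6,-7.39) = (2.1854,-4.6605)
Shoelace sum Σ(x_i·y_{i+1} − x_{i+1}·y_i):
  i=1: 2.4116·2.4190 − -1.4981·3.1042 = +10.4842 (running +10.4842)
  i=2: -1.4981·-1.4444 − -3.2361·2.4190 = +9.9920 (running +20.4763)
  i=3: -3.2361·-4.6605 − 2.1854·-1.4444 = +18.2385 (running +38.7148)
  i=4: 2.1854·3.1042 − 2.4116·-4.6605 = +18.0235 (running +56.7382)
Area = |Σ|/2 = |56.7382|/2 = 28.3691

Area at t=0.309: 28.3691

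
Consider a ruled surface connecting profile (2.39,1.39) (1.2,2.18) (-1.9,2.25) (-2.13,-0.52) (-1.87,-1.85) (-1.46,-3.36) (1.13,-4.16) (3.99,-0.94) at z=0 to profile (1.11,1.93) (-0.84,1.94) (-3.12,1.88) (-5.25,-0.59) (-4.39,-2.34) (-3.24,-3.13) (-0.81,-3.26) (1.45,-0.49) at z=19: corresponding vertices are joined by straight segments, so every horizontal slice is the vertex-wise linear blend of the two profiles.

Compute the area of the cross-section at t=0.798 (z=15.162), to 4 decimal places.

Area at t=0.798: 26.5044

Cross-section at t=0.798: each vertex is (1-t)·p0[i] + t·p1[i].
  v1: (1-0.798)·(2.39,1.39) + 0.798·(1.11,1.93) = (1.3686,1.8209)
  v2: (1-0.798)·(1.2,2.18) + 0.798·(-0.84,1.94) = (-0.4279,1.9885)
  v3: (1-0.798)·(-1.9,2.25) + 0.798·(-3.12,1.88) = (-2.8736,1.9547)
  v4: (1-0.798)·(-2.13,-0.52) + 0.798·(-5.25,-0.59) = (-4.6198,-0.5759)
  v5: (1-0.798)·(-1.87,-1.85) + 0.798·(-4.39,-2.34) = (-3.8810,-2.2410)
  v6: (1-0.798)·(-1.46,-3.36) + 0.798·(-3.24,-3.13) = (-2.8804,-3.1765)
  v7: (1-0.798)·(1.13,-4.16) + 0.798·(-0.81,-3.26) = (-0.4181,-3.4418)
  v8: (1-0.798)·(3.99,-0.94) + 0.798·(1.45,-0.49) = (1.9631,-0.5809)
Shoelace sum Σ(x_i·y_{i+1} − x_{i+1}·y_i):
  i=1: 1.3686·1.9885 − -0.4279·1.8209 = +3.5006 (running +3.5006)
  i=2: -0.4279·1.9547 − -2.8736·1.9885 = +4.8775 (running +8.3781)
  i=3: -2.8736·-0.5759 − -4.6198·1.9547 = +10.6852 (running +19.0633)
  i=4: -4.6198·-2.2410 − -3.8810·-0.5759 = +8.1181 (running +27.1814)
  i=5: -3.8810·-3.1765 − -2.8804·-2.2410 = +5.8726 (running +33.0540)
  i=6: -2.8804·-3.4418 − -0.4181·-3.1765 = +8.5858 (running +41.6397)
  i=7: -0.4181·-0.5809 − 1.9631·-3.4418 = +6.9994 (running +48.6392)
  i=8: 1.9631·1.8209 − 1.3686·-0.5809 = +4.3696 (running +53.0088)
Area = |Σ|/2 = |53.0088|/2 = 26.5044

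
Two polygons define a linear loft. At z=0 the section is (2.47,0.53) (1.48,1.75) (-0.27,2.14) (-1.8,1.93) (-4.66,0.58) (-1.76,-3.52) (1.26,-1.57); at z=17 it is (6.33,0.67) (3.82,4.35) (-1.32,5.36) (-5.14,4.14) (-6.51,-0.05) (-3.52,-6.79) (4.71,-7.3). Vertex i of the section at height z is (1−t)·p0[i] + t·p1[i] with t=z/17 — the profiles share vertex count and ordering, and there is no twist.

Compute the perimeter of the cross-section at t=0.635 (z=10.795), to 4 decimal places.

Perimeter at t=0.635: 33.0126

Cross-section at t=0.635: each vertex is (1-t)·p0[i] + t·p1[i].
  v1: (1-0.635)·(2.47,0.53) + 0.635·(6.33,0.67) = (4.9211,0.6189)
  v2: (1-0.635)·(1.48,1.75) + 0.635·(3.82,4.35) = (2.9659,3.4010)
  v3: (1-0.635)·(-0.27,2.14) + 0.635·(-1.32,5.36) = (-0.9368,4.1847)
  v4: (1-0.635)·(-1.8,1.93) + 0.635·(-5.14,4.14) = (-3.9209,3.3333)
  v5: (1-0.635)·(-4.66,0.58) + 0.635·(-6.51,-0.05) = (-5.8347,0.1799)
  v6: (1-0.635)·(-1.76,-3.52) + 0.635·(-3.52,-6.79) = (-2.8776,-5.5964)
  v7: (1-0.635)·(1.26,-1.57) + 0.635·(4.71,-7.3) = (3.4508,-5.2085)
Perimeter = Σ |v_{i+1} − v_i|:
  edge 1→2: √(-1.9552² + 2.7821²) = 3.4004 (running 3.4004)
  edge 2→3: √(-3.9026² + 0.7837²) = 3.9806 (running 7.3810)
  edge 3→4: √(-2.9842² + -0.8514²) = 3.1032 (running 10.4842)
  edge 4→5: √(-1.9138² + -3.1534²) = 3.6887 (running 14.1729)
  edge 5→6: √(2.9571² + -5.7764²) = 6.4893 (running 20.6623)
  edge 6→7: √(6.3284² + 0.3879²) = 6.3402 (running 27.0025)
  edge 7→1: √(1.4703² + 5.8274²) = 6.0101 (running 33.0126)
Perimeter = 33.0126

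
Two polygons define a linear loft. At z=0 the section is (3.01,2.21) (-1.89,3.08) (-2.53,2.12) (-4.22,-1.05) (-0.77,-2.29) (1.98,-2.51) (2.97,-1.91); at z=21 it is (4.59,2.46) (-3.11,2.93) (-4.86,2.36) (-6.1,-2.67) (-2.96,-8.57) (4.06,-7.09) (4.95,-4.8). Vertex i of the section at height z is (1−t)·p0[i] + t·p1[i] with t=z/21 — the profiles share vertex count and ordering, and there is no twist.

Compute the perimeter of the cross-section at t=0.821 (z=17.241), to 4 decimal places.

Perimeter at t=0.821: 35.0203

Cross-section at t=0.821: each vertex is (1-t)·p0[i] + t·p1[i].
  v1: (1-0.821)·(3.01,2.21) + 0.821·(4.59,2.46) = (4.3072,2.4153)
  v2: (1-0.821)·(-1.89,3.08) + 0.821·(-3.11,2.93) = (-2.8916,2.9569)
  v3: (1-0.821)·(-2.53,2.12) + 0.821·(-4.86,2.36) = (-4.4429,2.3170)
  v4: (1-0.821)·(-4.22,-1.05) + 0.821·(-6.1,-2.67) = (-5.7635,-2.3800)
  v5: (1-0.821)·(-0.77,-2.29) + 0.821·(-2.96,-8.57) = (-2.5680,-7.4459)
  v6: (1-0.821)·(1.98,-2.51) + 0.821·(4.06,-7.09) = (3.6877,-6.2702)
  v7: (1-0.821)·(2.97,-1.91) + 0.821·(4.95,-4.8) = (4.5956,-4.2827)
Perimeter = Σ |v_{i+1} − v_i|:
  edge 1→2: √(-7.1988² + 0.5416²) = 7.2191 (running 7.2191)
  edge 2→3: √(-1.5513² + -0.6398²) = 1.6781 (running 8.8972)
  edge 3→4: √(-1.3205² + -4.6971²) = 4.8792 (running 13.7764)
  edge 4→5: √(3.1955² + -5.0659²) = 5.9895 (running 19.7659)
  edge 5→6: √(6.2557² + 1.1757²) = 6.3652 (running 26.1311)
  edge 6→7: √(0.9079² + 1.9875²) = 2.1850 (running 28.3161)
  edge 7→1: √(-0.2884² + 6.6979²) = 6.7041 (running 35.0203)
Perimeter = 35.0203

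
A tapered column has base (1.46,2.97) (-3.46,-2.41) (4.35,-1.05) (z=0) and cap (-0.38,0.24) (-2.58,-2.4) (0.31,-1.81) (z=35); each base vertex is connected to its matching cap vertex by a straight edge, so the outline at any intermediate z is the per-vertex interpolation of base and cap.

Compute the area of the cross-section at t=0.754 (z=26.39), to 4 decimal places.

Area at t=0.754: 5.6762

Cross-section at t=0.754: each vertex is (1-t)·p0[i] + t·p1[i].
  v1: (1-0.754)·(1.46,2.97) + 0.754·(-0.38,0.24) = (0.0726,0.9116)
  v2: (1-0.754)·(-3.46,-2.41) + 0.754·(-2.58,-2.4) = (-2.7965,-2.4025)
  v3: (1-0.754)·(4.35,-1.05) + 0.754·(0.31,-1.81) = (1.3038,-1.6230)
Shoelace sum Σ(x_i·y_{i+1} − x_{i+1}·y_i):
  i=1: 0.0726·-2.4025 − -2.7965·0.9116 = +2.3747 (running +2.3747)
  i=2: -2.7965·-1.6230 − 1.3038·-2.4025 = +7.6712 (running +10.0459)
  i=3: 1.3038·0.9116 − 0.0726·-1.6230 = +1.3065 (running +11.3524)
Area = |Σ|/2 = |11.3524|/2 = 5.6762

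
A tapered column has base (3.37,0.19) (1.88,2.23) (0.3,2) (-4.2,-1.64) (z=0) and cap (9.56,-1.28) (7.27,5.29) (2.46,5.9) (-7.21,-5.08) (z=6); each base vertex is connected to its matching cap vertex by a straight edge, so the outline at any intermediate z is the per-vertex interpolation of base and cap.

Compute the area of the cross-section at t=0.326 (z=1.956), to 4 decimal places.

Area at t=0.326: 28.8267

Cross-section at t=0.326: each vertex is (1-t)·p0[i] + t·p1[i].
  v1: (1-0.326)·(3.37,0.19) + 0.326·(9.56,-1.28) = (5.3879,-0.2892)
  v2: (1-0.326)·(1.88,2.23) + 0.326·(7.27,5.29) = (3.6371,3.2276)
  v3: (1-0.326)·(0.3,2) + 0.326·(2.46,5.9) = (1.0042,3.2714)
  v4: (1-0.326)·(-4.2,-1.64) + 0.326·(-7.21,-5.08) = (-5.1813,-2.7614)
Shoelace sum Σ(x_i·y_{i+1} − x_{i+1}·y_i):
  i=1: 5.3879·3.2276 − 3.6371·-0.2892 = +18.4418 (running +18.4418)
  i=2: 3.6371·3.2714 − 1.0042·3.2276 = +8.6576 (running +27.0994)
  i=3: 1.0042·-2.7614 − -5.1813·3.2714 = +14.1770 (running +41.2764)
  i=4: -5.1813·-0.2892 − 5.3879·-2.7614 = +16.3770 (running +57.6534)
Area = |Σ|/2 = |57.6534|/2 = 28.8267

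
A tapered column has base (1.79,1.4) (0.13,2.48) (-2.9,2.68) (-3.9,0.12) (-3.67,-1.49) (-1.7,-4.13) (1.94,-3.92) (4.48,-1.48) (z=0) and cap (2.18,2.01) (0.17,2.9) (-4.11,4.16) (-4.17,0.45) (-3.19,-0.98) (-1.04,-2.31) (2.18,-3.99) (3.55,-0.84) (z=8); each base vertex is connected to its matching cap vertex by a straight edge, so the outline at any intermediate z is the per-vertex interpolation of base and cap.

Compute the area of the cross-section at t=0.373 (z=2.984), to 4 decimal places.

Cross-section at t=0.373: each vertex is (1-t)·p0[i] + t·p1[i].
  v1: (1-0.373)·(1.79,1.4) + 0.373·(2.18,2.01) = (1.9355,1.6275)
  v2: (1-0.373)·(0.13,2.48) + 0.373·(0.17,2.9) = (0.1449,2.6367)
  v3: (1-0.373)·(-2.9,2.68) + 0.373·(-4.11,4.16) = (-3.3513,3.2320)
  v4: (1-0.373)·(-3.9,0.12) + 0.373·(-4.17,0.45) = (-4.0007,0.2431)
  v5: (1-0.373)·(-3.67,-1.49) + 0.373·(-3.19,-0.98) = (-3.4910,-1.2998)
  v6: (1-0.373)·(-1.7,-4.13) + 0.373·(-1.04,-2.31) = (-1.4538,-3.4511)
  v7: (1-0.373)·(1.94,-3.92) + 0.373·(2.18,-3.99) = (2.0295,-3.9461)
  v8: (1-0.373)·(4.48,-1.48) + 0.373·(3.55,-0.84) = (4.1331,-1.2413)
Shoelace sum Σ(x_i·y_{i+1} − x_{i+1}·y_i):
  i=1: 1.9355·2.6367 − 0.1449·1.6275 = +4.8673 (running +4.8673)
  i=2: 0.1449·3.2320 − -3.3513·2.6367 = +9.3047 (running +14.1720)
  i=3: -3.3513·0.2431 − -4.0007·3.2320 = +12.1158 (running +26.2878)
  i=4: -4.0007·-1.2998 − -3.4910·0.2431 = +6.0486 (running +32.3364)
  i=5: -3.4910·-3.4511 − -1.4538·-1.2998 = +10.1582 (running +42.4946)
  i=6: -1.4538·-3.9461 − 2.0295·-3.4511 = +12.7411 (running +55.2357)
  i=7: 2.0295·-1.2413 − 4.1331·-3.9461 = +13.7905 (running +69.0262)
  i=8: 4.1331·1.6275 − 1.9355·-1.2413 = +9.1292 (running +78.1554)
Area = |Σ|/2 = |78.1554|/2 = 39.0777

Area at t=0.373: 39.0777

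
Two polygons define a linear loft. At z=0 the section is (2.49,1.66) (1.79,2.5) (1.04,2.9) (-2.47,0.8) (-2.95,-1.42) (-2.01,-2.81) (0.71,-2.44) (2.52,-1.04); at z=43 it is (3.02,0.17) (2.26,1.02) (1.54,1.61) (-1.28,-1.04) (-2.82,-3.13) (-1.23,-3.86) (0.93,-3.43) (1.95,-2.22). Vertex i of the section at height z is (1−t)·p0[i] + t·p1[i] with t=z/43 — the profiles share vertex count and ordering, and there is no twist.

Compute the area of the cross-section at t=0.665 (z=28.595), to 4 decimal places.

Cross-section at t=0.665: each vertex is (1-t)·p0[i] + t·p1[i].
  v1: (1-0.665)·(2.49,1.66) + 0.665·(3.02,0.17) = (2.8425,0.6691)
  v2: (1-0.665)·(1.79,2.5) + 0.665·(2.26,1.02) = (2.1025,1.5158)
  v3: (1-0.665)·(1.04,2.9) + 0.665·(1.54,1.61) = (1.3725,2.0421)
  v4: (1-0.665)·(-2.47,0.8) + 0.665·(-1.28,-1.04) = (-1.6787,-0.4236)
  v5: (1-0.665)·(-2.95,-1.42) + 0.665·(-2.82,-3.13) = (-2.8636,-2.5572)
  v6: (1-0.665)·(-2.01,-2.81) + 0.665·(-1.23,-3.86) = (-1.4913,-3.5082)
  v7: (1-0.665)·(0.71,-2.44) + 0.665·(0.93,-3.43) = (0.8563,-3.0983)
  v8: (1-0.665)·(2.52,-1.04) + 0.665·(1.95,-2.22) = (2.1410,-1.8247)
Shoelace sum Σ(x_i·y_{i+1} − x_{i+1}·y_i):
  i=1: 2.8425·1.5158 − 2.1025·0.6691 = +2.9017 (running +2.9017)
  i=2: 2.1025·2.0421 − 1.3725·1.5158 = +2.2133 (running +5.1150)
  i=3: 1.3725·-0.4236 − -1.6787·2.0421 = +2.8467 (running +7.9616)
  i=4: -1.6787·-2.5572 − -2.8636·-0.4236 = +3.0796 (running +11.0412)
  i=5: -2.8636·-3.5082 − -1.4913·-2.5572 = +6.2326 (running +17.2737)
  i=6: -1.4913·-3.0983 − 0.8563·-3.5082 = +7.6247 (running +24.8984)
  i=7: 0.8563·-1.8247 − 2.1410·-3.0983 = +5.0709 (running +29.9694)
  i=8: 2.1410·0.6691 − 2.8425·-1.8247 = +6.6192 (running +36.5886)
Area = |Σ|/2 = |36.5886|/2 = 18.2943

Area at t=0.665: 18.2943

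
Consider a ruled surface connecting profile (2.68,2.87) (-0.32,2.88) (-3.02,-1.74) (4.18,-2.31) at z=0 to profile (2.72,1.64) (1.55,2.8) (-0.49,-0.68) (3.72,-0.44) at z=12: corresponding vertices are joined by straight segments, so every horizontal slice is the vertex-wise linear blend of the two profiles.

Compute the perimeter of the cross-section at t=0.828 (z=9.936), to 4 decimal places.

Cross-section at t=0.828: each vertex is (1-t)·p0[i] + t·p1[i].
  v1: (1-0.828)·(2.68,2.87) + 0.828·(2.72,1.64) = (2.7131,1.8516)
  v2: (1-0.828)·(-0.32,2.88) + 0.828·(1.55,2.8) = (1.2284,2.8138)
  v3: (1-0.828)·(-3.02,-1.74) + 0.828·(-0.49,-0.68) = (-0.9252,-0.8623)
  v4: (1-0.828)·(4.18,-2.31) + 0.828·(3.72,-0.44) = (3.7991,-0.7616)
Perimeter = Σ |v_{i+1} − v_i|:
  edge 1→2: √(-1.4848² + 0.9622²) = 1.7693 (running 1.7693)
  edge 2→3: √(-2.1535² + -3.6761²) = 4.2604 (running 6.0297)
  edge 3→4: √(4.7243² + 0.1007²) = 4.7254 (running 10.7551)
  edge 4→1: √(-1.0860² + 2.6132²) = 2.8299 (running 13.5849)
Perimeter = 13.5849

Perimeter at t=0.828: 13.5849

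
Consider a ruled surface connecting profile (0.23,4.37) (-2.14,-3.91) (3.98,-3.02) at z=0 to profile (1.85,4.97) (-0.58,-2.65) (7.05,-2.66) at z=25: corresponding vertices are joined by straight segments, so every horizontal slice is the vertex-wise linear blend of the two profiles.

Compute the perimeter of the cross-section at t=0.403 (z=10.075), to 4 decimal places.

Perimeter at t=0.403: 23.7640

Cross-section at t=0.403: each vertex is (1-t)·p0[i] + t·p1[i].
  v1: (1-0.403)·(0.23,4.37) + 0.403·(1.85,4.97) = (0.8829,4.6118)
  v2: (1-0.403)·(-2.14,-3.91) + 0.403·(-0.58,-2.65) = (-1.5113,-3.4022)
  v3: (1-0.403)·(3.98,-3.02) + 0.403·(7.05,-2.66) = (5.2172,-2.8749)
Perimeter = Σ |v_{i+1} − v_i|:
  edge 1→2: √(-2.3942² + -8.0140²) = 8.3640 (running 8.3640)
  edge 2→3: √(6.7285² + 0.5273²) = 6.7492 (running 15.1132)
  edge 3→1: √(-4.3343² + 7.4867²) = 8.6509 (running 23.7640)
Perimeter = 23.7640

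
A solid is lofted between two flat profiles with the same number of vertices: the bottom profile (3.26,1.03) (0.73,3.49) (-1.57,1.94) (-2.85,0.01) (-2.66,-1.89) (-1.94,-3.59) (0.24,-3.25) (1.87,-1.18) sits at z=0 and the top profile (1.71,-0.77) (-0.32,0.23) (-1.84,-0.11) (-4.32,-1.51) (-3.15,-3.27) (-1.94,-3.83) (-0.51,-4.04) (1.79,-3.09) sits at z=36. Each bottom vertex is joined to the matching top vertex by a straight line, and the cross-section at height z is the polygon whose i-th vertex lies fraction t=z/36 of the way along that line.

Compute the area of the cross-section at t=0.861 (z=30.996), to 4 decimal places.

Cross-section at t=0.861: each vertex is (1-t)·p0[i] + t·p1[i].
  v1: (1-0.861)·(3.26,1.03) + 0.861·(1.71,-0.77) = (1.9255,-0.5198)
  v2: (1-0.861)·(0.73,3.49) + 0.861·(-0.32,0.23) = (-0.1740,0.6831)
  v3: (1-0.861)·(-1.57,1.94) + 0.861·(-1.84,-0.11) = (-1.8025,0.1749)
  v4: (1-0.861)·(-2.85,0.01) + 0.861·(-4.32,-1.51) = (-4.1157,-1.2987)
  v5: (1-0.861)·(-2.66,-1.89) + 0.861·(-3.15,-3.27) = (-3.0819,-3.0782)
  v6: (1-0.861)·(-1.94,-3.59) + 0.861·(-1.94,-3.83) = (-1.9400,-3.7966)
  v7: (1-0.861)·(0.24,-3.25) + 0.861·(-0.51,-4.04) = (-0.4057,-3.9302)
  v8: (1-0.861)·(1.87,-1.18) + 0.861·(1.79,-3.09) = (1.8011,-2.8245)
Shoelace sum Σ(x_i·y_{i+1} − x_{i+1}·y_i):
  i=1: 1.9255·0.6831 − -0.1740·-0.5198 = +1.2249 (running +1.2249)
  i=2: -0.1740·0.1749 − -1.8025·0.6831 = +1.2009 (running +2.4258)
  i=3: -1.8025·-1.2987 − -4.1157·0.1749 = +3.0609 (running +5.4867)
  i=4: -4.1157·-3.0782 − -3.0819·-1.2987 = +8.6663 (running +14.1530)
  i=5: -3.0819·-3.7966 − -1.9400·-3.0782 = +5.7292 (running +19.8821)
  i=6: -1.9400·-3.9302 − -0.4057·-3.7966 = +6.0841 (running +25.9662)
  i=7: -0.4057·-2.8245 − 1.8011·-3.9302 = +8.2248 (running +34.1910)
  i=8: 1.8011·-0.5198 − 1.9255·-2.8245 = +4.5022 (running +38.6932)
Area = |Σ|/2 = |38.6932|/2 = 19.3466

Area at t=0.861: 19.3466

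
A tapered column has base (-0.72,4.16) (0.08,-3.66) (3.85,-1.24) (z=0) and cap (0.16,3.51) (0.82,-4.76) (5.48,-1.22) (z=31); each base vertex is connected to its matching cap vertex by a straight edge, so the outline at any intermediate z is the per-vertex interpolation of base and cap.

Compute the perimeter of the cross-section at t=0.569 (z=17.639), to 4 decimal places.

Cross-section at t=0.569: each vertex is (1-t)·p0[i] + t·p1[i].
  v1: (1-0.569)·(-0.72,4.16) + 0.569·(0.16,3.51) = (-0.2193,3.7902)
  v2: (1-0.569)·(0.08,-3.66) + 0.569·(0.82,-4.76) = (0.5011,-4.2859)
  v3: (1-0.569)·(3.85,-1.24) + 0.569·(5.48,-1.22) = (4.7775,-1.2286)
Perimeter = Σ |v_{i+1} − v_i|:
  edge 1→2: √(0.7203² + -8.0761²) = 8.1081 (running 8.1081)
  edge 2→3: √(4.2764² + 3.0573²) = 5.2569 (running 13.3650)
  edge 3→1: √(-4.9968² + 5.0188²) = 7.0821 (running 20.4470)
Perimeter = 20.4470

Perimeter at t=0.569: 20.4470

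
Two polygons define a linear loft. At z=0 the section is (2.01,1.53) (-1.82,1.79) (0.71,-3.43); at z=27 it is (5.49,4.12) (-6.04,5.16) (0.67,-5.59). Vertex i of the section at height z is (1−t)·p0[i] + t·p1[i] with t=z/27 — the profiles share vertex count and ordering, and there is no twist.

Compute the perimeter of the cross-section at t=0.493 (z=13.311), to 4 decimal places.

Cross-section at t=0.493: each vertex is (1-t)·p0[i] + t·p1[i].
  v1: (1-0.493)·(2.01,1.53) + 0.493·(5.49,4.12) = (3.7256,2.8069)
  v2: (1-0.493)·(-1.82,1.79) + 0.493·(-6.04,5.16) = (-3.9005,3.4514)
  v3: (1-0.493)·(0.71,-3.43) + 0.493·(0.67,-5.59) = (0.6903,-4.4949)
Perimeter = Σ |v_{i+1} − v_i|:
  edge 1→2: √(-7.6261² + 0.6445²) = 7.6533 (running 7.6533)
  edge 2→3: √(4.5907² + -7.9463²) = 9.1771 (running 16.8303)
  edge 3→1: √(3.0354² + 7.3018²) = 7.9075 (running 24.7379)
Perimeter = 24.7379

Perimeter at t=0.493: 24.7379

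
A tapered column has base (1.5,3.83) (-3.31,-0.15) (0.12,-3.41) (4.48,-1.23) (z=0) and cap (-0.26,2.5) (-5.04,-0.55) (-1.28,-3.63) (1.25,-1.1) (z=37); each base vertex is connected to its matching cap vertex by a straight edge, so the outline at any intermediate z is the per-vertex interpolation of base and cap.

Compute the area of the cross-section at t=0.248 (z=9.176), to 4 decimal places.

Cross-section at t=0.248: each vertex is (1-t)·p0[i] + t·p1[i].
  v1: (1-0.248)·(1.5,3.83) + 0.248·(-0.26,2.5) = (1.0635,3.5002)
  v2: (1-0.248)·(-3.31,-0.15) + 0.248·(-5.04,-0.55) = (-3.7390,-0.2492)
  v3: (1-0.248)·(0.12,-3.41) + 0.248·(-1.28,-3.63) = (-0.2272,-3.4646)
  v4: (1-0.248)·(4.48,-1.23) + 0.248·(1.25,-1.1) = (3.6790,-1.1978)
Shoelace sum Σ(x_i·y_{i+1} − x_{i+1}·y_i):
  i=1: 1.0635·-0.2492 − -3.7390·3.5002 = +12.8222 (running +12.8222)
  i=2: -3.7390·-3.4646 − -0.2272·-0.2492 = +12.8975 (running +25.7197)
  i=3: -0.2272·-1.1978 − 3.6790·-3.4646 = +13.0181 (running +38.7378)
  i=4: 3.6790·3.5002 − 1.0635·-1.1978 = +14.1508 (running +52.8886)
Area = |Σ|/2 = |52.8886|/2 = 26.4443

Area at t=0.248: 26.4443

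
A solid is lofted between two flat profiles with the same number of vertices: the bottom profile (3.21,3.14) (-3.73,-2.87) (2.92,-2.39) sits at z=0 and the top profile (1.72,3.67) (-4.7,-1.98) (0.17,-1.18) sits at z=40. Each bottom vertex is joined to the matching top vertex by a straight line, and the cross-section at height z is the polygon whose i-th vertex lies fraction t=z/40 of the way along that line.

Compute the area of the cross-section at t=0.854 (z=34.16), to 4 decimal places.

Area at t=0.854: 12.1801

Cross-section at t=0.854: each vertex is (1-t)·p0[i] + t·p1[i].
  v1: (1-0.854)·(3.21,3.14) + 0.854·(1.72,3.67) = (1.9375,3.5926)
  v2: (1-0.854)·(-3.73,-2.87) + 0.854·(-4.7,-1.98) = (-4.5584,-2.1099)
  v3: (1-0.854)·(2.92,-2.39) + 0.854·(0.17,-1.18) = (0.5715,-1.3567)
Shoelace sum Σ(x_i·y_{i+1} − x_{i+1}·y_i):
  i=1: 1.9375·-2.1099 − -4.5584·3.5926 = +12.2884 (running +12.2884)
  i=2: -4.5584·-1.3567 − 0.5715·-2.1099 = +7.3900 (running +19.6784)
  i=3: 0.5715·3.5926 − 1.9375·-1.3567 = +4.6818 (running +24.3602)
Area = |Σ|/2 = |24.3602|/2 = 12.1801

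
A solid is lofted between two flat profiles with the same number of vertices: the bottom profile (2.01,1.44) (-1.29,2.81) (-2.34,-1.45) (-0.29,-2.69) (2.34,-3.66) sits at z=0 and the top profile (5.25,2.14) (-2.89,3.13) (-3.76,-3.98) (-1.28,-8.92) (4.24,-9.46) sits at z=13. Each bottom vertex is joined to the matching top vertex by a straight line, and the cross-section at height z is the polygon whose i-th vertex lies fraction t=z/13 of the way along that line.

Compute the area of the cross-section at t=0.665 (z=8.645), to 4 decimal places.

Cross-section at t=0.665: each vertex is (1-t)·p0[i] + t·p1[i].
  v1: (1-0.665)·(2.01,1.44) + 0.665·(5.25,2.14) = (4.1646,1.9055)
  v2: (1-0.665)·(-1.29,2.81) + 0.665·(-2.89,3.13) = (-2.3540,3.0228)
  v3: (1-0.665)·(-2.34,-1.45) + 0.665·(-3.76,-3.98) = (-3.2843,-3.1324)
  v4: (1-0.665)·(-0.29,-2.69) + 0.665·(-1.28,-8.92) = (-0.9484,-6.8330)
  v5: (1-0.665)·(2.34,-3.66) + 0.665·(4.24,-9.46) = (3.6035,-7.5170)
Shoelace sum Σ(x_i·y_{i+1} − x_{i+1}·y_i):
  i=1: 4.1646·3.0228 − -2.3540·1.9055 = +17.0743 (running +17.0743)
  i=2: -2.3540·-3.1324 − -3.2843·3.0228 = +17.3016 (running +34.3759)
  i=3: -3.2843·-6.8330 − -0.9484·-3.1324 = +19.4708 (running +53.8467)
  i=4: -0.9484·-7.5170 − 3.6035·-6.8330 = +31.7513 (running +85.5980)
  i=5: 3.6035·1.9055 − 4.1646·-7.5170 = +38.1718 (running +123.7697)
Area = |Σ|/2 = |123.7697|/2 = 61.8849

Area at t=0.665: 61.8849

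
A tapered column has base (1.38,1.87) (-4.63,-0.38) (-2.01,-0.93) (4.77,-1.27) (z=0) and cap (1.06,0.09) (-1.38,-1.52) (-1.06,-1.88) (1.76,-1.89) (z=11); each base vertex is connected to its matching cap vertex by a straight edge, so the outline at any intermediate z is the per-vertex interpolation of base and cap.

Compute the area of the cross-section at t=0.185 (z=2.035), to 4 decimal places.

Cross-section at t=0.185: each vertex is (1-t)·p0[i] + t·p1[i].
  v1: (1-0.185)·(1.38,1.87) + 0.185·(1.06,0.09) = (1.3208,1.5407)
  v2: (1-0.185)·(-4.63,-0.38) + 0.185·(-1.38,-1.52) = (-4.0287,-0.5909)
  v3: (1-0.185)·(-2.01,-0.93) + 0.185·(-1.06,-1.88) = (-1.8342,-1.1058)
  v4: (1-0.185)·(4.77,-1.27) + 0.185·(1.76,-1.89) = (4.2131,-1.3847)
Shoelace sum Σ(x_i·y_{i+1} − x_{i+1}·y_i):
  i=1: 1.3208·-0.5909 − -4.0287·1.5407 = +5.4266 (running +5.4266)
  i=2: -4.0287·-1.1058 − -1.8342·-0.5909 = +3.3709 (running +8.7976)
  i=3: -1.8342·-1.3847 − 4.2131·-1.1058 = +7.1986 (running +15.9961)
  i=4: 4.2131·1.5407 − 1.3208·-1.3847 = +8.3201 (running +24.3163)
Area = |Σ|/2 = |24.3163|/2 = 12.1581

Area at t=0.185: 12.1581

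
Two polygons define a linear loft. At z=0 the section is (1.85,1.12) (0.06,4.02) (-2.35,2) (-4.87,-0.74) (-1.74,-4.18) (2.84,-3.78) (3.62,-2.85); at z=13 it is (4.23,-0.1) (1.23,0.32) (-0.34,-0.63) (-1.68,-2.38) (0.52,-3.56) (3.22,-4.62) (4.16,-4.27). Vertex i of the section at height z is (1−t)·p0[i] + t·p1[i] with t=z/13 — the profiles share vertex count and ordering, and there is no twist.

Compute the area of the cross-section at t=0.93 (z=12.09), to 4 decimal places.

Area at t=0.93: 21.1406

Cross-section at t=0.93: each vertex is (1-t)·p0[i] + t·p1[i].
  v1: (1-0.93)·(1.85,1.12) + 0.93·(4.23,-0.1) = (4.0634,-0.0146)
  v2: (1-0.93)·(0.06,4.02) + 0.93·(1.23,0.32) = (1.1481,0.5790)
  v3: (1-0.93)·(-2.35,2) + 0.93·(-0.34,-0.63) = (-0.4807,-0.4459)
  v4: (1-0.93)·(-4.87,-0.74) + 0.93·(-1.68,-2.38) = (-1.9033,-2.2652)
  v5: (1-0.93)·(-1.74,-4.18) + 0.93·(0.52,-3.56) = (0.3618,-3.6034)
  v6: (1-0.93)·(2.84,-3.78) + 0.93·(3.22,-4.62) = (3.1934,-4.5612)
  v7: (1-0.93)·(3.62,-2.85) + 0.93·(4.16,-4.27) = (4.1222,-4.1706)
Shoelace sum Σ(x_i·y_{i+1} − x_{i+1}·y_i):
  i=1: 4.0634·0.5790 − 1.1481·-0.0146 = +2.3695 (running +2.3695)
  i=2: 1.1481·-0.4459 − -0.4807·0.5790 = -0.2336 (running +2.1359)
  i=3: -0.4807·-2.2652 − -1.9033·-0.4459 = +0.2402 (running +2.3761)
  i=4: -1.9033·-3.6034 − 0.3618·-2.2652 = +7.6779 (running +10.0540)
  i=5: 0.3618·-4.5612 − 3.1934·-3.6034 = +9.8569 (running +19.9108)
  i=6: 3.1934·-4.1706 − 4.1222·-4.5612 = +5.4838 (running +25.3946)
  i=7: 4.1222·-0.0146 − 4.0634·-4.1706 = +16.8866 (running +42.2812)
Area = |Σ|/2 = |42.2812|/2 = 21.1406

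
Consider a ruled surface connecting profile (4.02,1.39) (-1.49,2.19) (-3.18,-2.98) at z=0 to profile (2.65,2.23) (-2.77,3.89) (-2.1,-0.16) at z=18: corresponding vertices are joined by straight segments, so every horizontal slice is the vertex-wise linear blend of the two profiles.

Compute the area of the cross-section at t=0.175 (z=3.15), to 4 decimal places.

Area at t=0.175: 14.2711

Cross-section at t=0.175: each vertex is (1-t)·p0[i] + t·p1[i].
  v1: (1-0.175)·(4.02,1.39) + 0.175·(2.65,2.23) = (3.7802,1.5370)
  v2: (1-0.175)·(-1.49,2.19) + 0.175·(-2.77,3.89) = (-1.7140,2.4875)
  v3: (1-0.175)·(-3.18,-2.98) + 0.175·(-2.1,-0.16) = (-2.9910,-2.4865)
Shoelace sum Σ(x_i·y_{i+1} − x_{i+1}·y_i):
  i=1: 3.7802·2.4875 − -1.7140·1.5370 = +12.0378 (running +12.0378)
  i=2: -1.7140·-2.4865 − -2.9910·2.4875 = +11.7020 (running +23.7398)
  i=3: -2.9910·1.5370 − 3.7802·-2.4865 = +4.8024 (running +28.5422)
Area = |Σ|/2 = |28.5422|/2 = 14.2711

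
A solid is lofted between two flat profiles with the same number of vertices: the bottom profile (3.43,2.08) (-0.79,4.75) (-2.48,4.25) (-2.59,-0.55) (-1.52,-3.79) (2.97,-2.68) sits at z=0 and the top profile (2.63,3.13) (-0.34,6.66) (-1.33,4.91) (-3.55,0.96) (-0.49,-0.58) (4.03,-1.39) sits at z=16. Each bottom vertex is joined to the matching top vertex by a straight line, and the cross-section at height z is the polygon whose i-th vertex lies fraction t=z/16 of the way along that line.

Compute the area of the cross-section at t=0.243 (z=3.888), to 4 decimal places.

Area at t=0.243: 37.9831

Cross-section at t=0.243: each vertex is (1-t)·p0[i] + t·p1[i].
  v1: (1-0.243)·(3.43,2.08) + 0.243·(2.63,3.13) = (3.2356,2.3352)
  v2: (1-0.243)·(-0.79,4.75) + 0.243·(-0.34,6.66) = (-0.6807,5.2141)
  v3: (1-0.243)·(-2.48,4.25) + 0.243·(-1.33,4.91) = (-2.2005,4.4104)
  v4: (1-0.243)·(-2.59,-0.55) + 0.243·(-3.55,0.96) = (-2.8233,-0.1831)
  v5: (1-0.243)·(-1.52,-3.79) + 0.243·(-0.49,-0.58) = (-1.2697,-3.0100)
  v6: (1-0.243)·(2.97,-2.68) + 0.243·(4.03,-1.39) = (3.2276,-2.3665)
Shoelace sum Σ(x_i·y_{i+1} − x_{i+1}·y_i):
  i=1: 3.2356·5.2141 − -0.6807·2.3352 = +18.4603 (running +18.4603)
  i=2: -0.6807·4.4104 − -2.2005·5.2141 = +8.4720 (running +26.9323)
  i=3: -2.2005·-0.1831 − -2.8233·4.4104 = +12.8546 (running +39.7869)
  i=4: -2.8233·-3.0100 − -1.2697·-0.1831 = +8.2655 (running +48.0524)
  i=5: -1.2697·-2.3665 − 3.2276·-3.0100 = +12.7197 (running +60.7721)
  i=6: 3.2276·2.3352 − 3.2356·-2.3665 = +15.1940 (running +75.9662)
Area = |Σ|/2 = |75.9662|/2 = 37.9831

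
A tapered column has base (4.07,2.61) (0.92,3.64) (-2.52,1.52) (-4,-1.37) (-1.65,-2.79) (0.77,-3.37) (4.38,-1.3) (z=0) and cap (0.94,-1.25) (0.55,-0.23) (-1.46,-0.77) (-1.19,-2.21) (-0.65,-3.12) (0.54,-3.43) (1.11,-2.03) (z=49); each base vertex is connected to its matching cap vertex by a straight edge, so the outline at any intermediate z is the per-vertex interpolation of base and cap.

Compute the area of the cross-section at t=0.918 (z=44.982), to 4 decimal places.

Cross-section at t=0.918: each vertex is (1-t)·p0[i] + t·p1[i].
  v1: (1-0.918)·(4.07,2.61) + 0.918·(0.94,-1.25) = (1.1967,-0.9335)
  v2: (1-0.918)·(0.92,3.64) + 0.918·(0.55,-0.23) = (0.5803,0.0873)
  v3: (1-0.918)·(-2.52,1.52) + 0.918·(-1.46,-0.77) = (-1.5469,-0.5822)
  v4: (1-0.918)·(-4,-1.37) + 0.918·(-1.19,-2.21) = (-1.4204,-2.1411)
  v5: (1-0.918)·(-1.65,-2.79) + 0.918·(-0.65,-3.12) = (-0.7320,-3.0929)
  v6: (1-0.918)·(0.77,-3.37) + 0.918·(0.54,-3.43) = (0.5589,-3.4251)
  v7: (1-0.918)·(4.38,-1.3) + 0.918·(1.11,-2.03) = (1.3781,-1.9701)
Shoelace sum Σ(x_i·y_{i+1} − x_{i+1}·y_i):
  i=1: 1.1967·0.0873 − 0.5803·-0.9335 = +0.6463 (running +0.6463)
  i=2: 0.5803·-0.5822 − -1.5469·0.0873 = -0.2028 (running +0.4435)
  i=3: -1.5469·-2.1411 − -1.4204·-0.5822 = +2.4851 (running +2.9286)
  i=4: -1.4204·-3.0929 − -0.7320·-2.1411 = +2.8260 (running +5.7546)
  i=5: -0.7320·-3.4251 − 0.5589·-3.0929 = +4.2357 (running +9.9903)
  i=6: 0.5589·-1.9701 − 1.3781·-3.4251 = +3.6192 (running +13.6095)
  i=7: 1.3781·-0.9335 − 1.1967·-1.9701 = +1.0711 (running +14.6806)
Area = |Σ|/2 = |14.6806|/2 = 7.3403

Area at t=0.918: 7.3403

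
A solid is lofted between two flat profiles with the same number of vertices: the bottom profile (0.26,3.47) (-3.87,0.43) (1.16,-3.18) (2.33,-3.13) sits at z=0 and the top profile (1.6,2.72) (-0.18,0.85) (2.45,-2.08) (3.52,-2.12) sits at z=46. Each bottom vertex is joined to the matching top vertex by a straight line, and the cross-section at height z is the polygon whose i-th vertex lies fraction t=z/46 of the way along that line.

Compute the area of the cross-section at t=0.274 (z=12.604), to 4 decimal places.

Area at t=0.274: 15.4336

Cross-section at t=0.274: each vertex is (1-t)·p0[i] + t·p1[i].
  v1: (1-0.274)·(0.26,3.47) + 0.274·(1.6,2.72) = (0.6272,3.2645)
  v2: (1-0.274)·(-3.87,0.43) + 0.274·(-0.18,0.85) = (-2.8589,0.5451)
  v3: (1-0.274)·(1.16,-3.18) + 0.274·(2.45,-2.08) = (1.5135,-2.8786)
  v4: (1-0.274)·(2.33,-3.13) + 0.274·(3.52,-2.12) = (2.6561,-2.8533)
Shoelace sum Σ(x_i·y_{i+1} − x_{i+1}·y_i):
  i=1: 0.6272·0.5451 − -2.8589·3.2645 = +9.6749 (running +9.6749)
  i=2: -2.8589·-2.8786 − 1.5135·0.5451 = +7.4048 (running +17.0796)
  i=3: 1.5135·-2.8533 − 2.6561·-2.8786 = +3.3274 (running +20.4071)
  i=4: 2.6561·3.2645 − 0.6272·-2.8533 = +10.4602 (running +30.8672)
Area = |Σ|/2 = |30.8672|/2 = 15.4336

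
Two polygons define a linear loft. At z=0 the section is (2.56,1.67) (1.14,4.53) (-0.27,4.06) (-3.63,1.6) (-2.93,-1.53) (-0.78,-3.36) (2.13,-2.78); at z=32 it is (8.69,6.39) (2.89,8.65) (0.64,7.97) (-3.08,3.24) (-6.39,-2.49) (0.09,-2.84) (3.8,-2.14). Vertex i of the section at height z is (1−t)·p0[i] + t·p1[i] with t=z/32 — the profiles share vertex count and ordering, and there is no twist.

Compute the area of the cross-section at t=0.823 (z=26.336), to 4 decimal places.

Area at t=0.823: 86.8271

Cross-section at t=0.823: each vertex is (1-t)·p0[i] + t·p1[i].
  v1: (1-0.823)·(2.56,1.67) + 0.823·(8.69,6.39) = (7.6050,5.5546)
  v2: (1-0.823)·(1.14,4.53) + 0.823·(2.89,8.65) = (2.5802,7.9208)
  v3: (1-0.823)·(-0.27,4.06) + 0.823·(0.64,7.97) = (0.4789,7.2779)
  v4: (1-0.823)·(-3.63,1.6) + 0.823·(-3.08,3.24) = (-3.1774,2.9497)
  v5: (1-0.823)·(-2.93,-1.53) + 0.823·(-6.39,-2.49) = (-5.7776,-2.3201)
  v6: (1-0.823)·(-0.78,-3.36) + 0.823·(0.09,-2.84) = (-0.0640,-2.9320)
  v7: (1-0.823)·(2.13,-2.78) + 0.823·(3.8,-2.14) = (3.5044,-2.2533)
Shoelace sum Σ(x_i·y_{i+1} − x_{i+1}·y_i):
  i=1: 7.6050·7.9208 − 2.5802·5.5546 = +45.9051 (running +45.9051)
  i=2: 2.5802·7.2779 − 0.4789·7.9208 = +14.9854 (running +60.8905)
  i=3: 0.4789·2.9497 − -3.1774·7.2779 = +24.5372 (running +85.4278)
  i=4: -3.1774·-2.3201 − -5.7776·2.9497 = +24.4139 (running +109.8417)
  i=5: -5.7776·-2.9320 − -0.0640·-2.3201 = +16.7916 (running +126.6334)
  i=6: -0.0640·-2.2533 − 3.5044·-2.9320 = +10.4193 (running +137.0526)
  i=7: 3.5044·5.5546 − 7.6050·-2.2533 = +36.6016 (running +173.6542)
Area = |Σ|/2 = |173.6542|/2 = 86.8271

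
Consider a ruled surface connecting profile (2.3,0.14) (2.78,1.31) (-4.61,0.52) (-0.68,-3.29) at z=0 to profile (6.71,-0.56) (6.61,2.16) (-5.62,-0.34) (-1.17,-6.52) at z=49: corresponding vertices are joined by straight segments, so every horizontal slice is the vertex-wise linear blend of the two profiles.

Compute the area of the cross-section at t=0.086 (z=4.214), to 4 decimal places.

Area at t=0.086: 18.9608

Cross-section at t=0.086: each vertex is (1-t)·p0[i] + t·p1[i].
  v1: (1-0.086)·(2.3,0.14) + 0.086·(6.71,-0.56) = (2.6793,0.0798)
  v2: (1-0.086)·(2.78,1.31) + 0.086·(6.61,2.16) = (3.1094,1.3831)
  v3: (1-0.086)·(-4.61,0.52) + 0.086·(-5.62,-0.34) = (-4.6969,0.4460)
  v4: (1-0.086)·(-0.68,-3.29) + 0.086·(-1.17,-6.52) = (-0.7221,-3.5678)
Shoelace sum Σ(x_i·y_{i+1} − x_{i+1}·y_i):
  i=1: 2.6793·1.3831 − 3.1094·0.0798 = +3.4576 (running +3.4576)
  i=2: 3.1094·0.4460 − -4.6969·1.3831 = +7.8831 (running +11.3407)
  i=3: -4.6969·-3.5678 − -0.7221·0.4460 = +17.0795 (running +28.4202)
  i=4: -0.7221·0.0798 − 2.6793·-3.5678 = +9.5014 (running +37.9215)
Area = |Σ|/2 = |37.9215|/2 = 18.9608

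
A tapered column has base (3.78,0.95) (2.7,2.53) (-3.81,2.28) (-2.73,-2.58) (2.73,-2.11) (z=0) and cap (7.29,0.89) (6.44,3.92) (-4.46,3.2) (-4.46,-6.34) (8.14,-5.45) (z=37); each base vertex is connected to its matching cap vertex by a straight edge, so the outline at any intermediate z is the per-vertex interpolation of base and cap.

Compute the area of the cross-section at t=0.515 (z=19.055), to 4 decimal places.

Area at t=0.515: 67.0105

Cross-section at t=0.515: each vertex is (1-t)·p0[i] + t·p1[i].
  v1: (1-0.515)·(3.78,0.95) + 0.515·(7.29,0.89) = (5.5877,0.9191)
  v2: (1-0.515)·(2.7,2.53) + 0.515·(6.44,3.92) = (4.6261,3.2458)
  v3: (1-0.515)·(-3.81,2.28) + 0.515·(-4.46,3.2) = (-4.1448,2.7538)
  v4: (1-0.515)·(-2.73,-2.58) + 0.515·(-4.46,-6.34) = (-3.6209,-4.5164)
  v5: (1-0.515)·(2.73,-2.11) + 0.515·(8.14,-5.45) = (5.5162,-3.8301)
Shoelace sum Σ(x_i·y_{i+1} − x_{i+1}·y_i):
  i=1: 5.5877·3.2458 − 4.6261·0.9191 = +13.8848 (running +13.8848)
  i=2: 4.6261·2.7538 − -4.1448·3.2458 = +26.1926 (running +40.0774)
  i=3: -4.1448·-4.5164 − -3.6209·2.7538 = +28.6907 (running +68.7681)
  i=4: -3.6209·-3.8301 − 5.5162·-4.5164 = +38.7817 (running +107.5499)
  i=5: 5.5162·0.9191 − 5.5877·-3.8301 = +26.4712 (running +134.0210)
Area = |Σ|/2 = |134.0210|/2 = 67.0105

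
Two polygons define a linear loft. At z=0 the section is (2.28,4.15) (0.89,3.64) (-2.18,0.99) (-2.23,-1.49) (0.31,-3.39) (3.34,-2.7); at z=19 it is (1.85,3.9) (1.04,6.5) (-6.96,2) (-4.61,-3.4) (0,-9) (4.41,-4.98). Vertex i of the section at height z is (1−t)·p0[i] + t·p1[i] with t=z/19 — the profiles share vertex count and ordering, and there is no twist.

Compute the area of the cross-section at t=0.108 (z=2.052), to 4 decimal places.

Area at t=0.108: 34.1311

Cross-section at t=0.108: each vertex is (1-t)·p0[i] + t·p1[i].
  v1: (1-0.108)·(2.28,4.15) + 0.108·(1.85,3.9) = (2.2336,4.1230)
  v2: (1-0.108)·(0.89,3.64) + 0.108·(1.04,6.5) = (0.9062,3.9489)
  v3: (1-0.108)·(-2.18,0.99) + 0.108·(-6.96,2) = (-2.6962,1.0991)
  v4: (1-0.108)·(-2.23,-1.49) + 0.108·(-4.61,-3.4) = (-2.4870,-1.6963)
  v5: (1-0.108)·(0.31,-3.39) + 0.108·(0,-9) = (0.2765,-3.9959)
  v6: (1-0.108)·(3.34,-2.7) + 0.108·(4.41,-4.98) = (3.4556,-2.9462)
Shoelace sum Σ(x_i·y_{i+1} − x_{i+1}·y_i):
  i=1: 2.2336·3.9489 − 0.9062·4.1230 = +5.0838 (running +5.0838)
  i=2: 0.9062·1.0991 − -2.6962·3.9489 = +11.6431 (running +16.7269)
  i=3: -2.6962·-1.6963 − -2.4870·1.0991 = +7.3070 (running +24.0339)
  i=4: -2.4870·-3.9959 − 0.2765·-1.6963 = +10.4070 (running +34.4409)
  i=5: 0.2765·-2.9462 − 3.4556·-3.9959 = +12.9933 (running +47.4342)
  i=6: 3.4556·4.1230 − 2.2336·-2.9462 = +20.8279 (running +68.2621)
Area = |Σ|/2 = |68.2621|/2 = 34.1311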